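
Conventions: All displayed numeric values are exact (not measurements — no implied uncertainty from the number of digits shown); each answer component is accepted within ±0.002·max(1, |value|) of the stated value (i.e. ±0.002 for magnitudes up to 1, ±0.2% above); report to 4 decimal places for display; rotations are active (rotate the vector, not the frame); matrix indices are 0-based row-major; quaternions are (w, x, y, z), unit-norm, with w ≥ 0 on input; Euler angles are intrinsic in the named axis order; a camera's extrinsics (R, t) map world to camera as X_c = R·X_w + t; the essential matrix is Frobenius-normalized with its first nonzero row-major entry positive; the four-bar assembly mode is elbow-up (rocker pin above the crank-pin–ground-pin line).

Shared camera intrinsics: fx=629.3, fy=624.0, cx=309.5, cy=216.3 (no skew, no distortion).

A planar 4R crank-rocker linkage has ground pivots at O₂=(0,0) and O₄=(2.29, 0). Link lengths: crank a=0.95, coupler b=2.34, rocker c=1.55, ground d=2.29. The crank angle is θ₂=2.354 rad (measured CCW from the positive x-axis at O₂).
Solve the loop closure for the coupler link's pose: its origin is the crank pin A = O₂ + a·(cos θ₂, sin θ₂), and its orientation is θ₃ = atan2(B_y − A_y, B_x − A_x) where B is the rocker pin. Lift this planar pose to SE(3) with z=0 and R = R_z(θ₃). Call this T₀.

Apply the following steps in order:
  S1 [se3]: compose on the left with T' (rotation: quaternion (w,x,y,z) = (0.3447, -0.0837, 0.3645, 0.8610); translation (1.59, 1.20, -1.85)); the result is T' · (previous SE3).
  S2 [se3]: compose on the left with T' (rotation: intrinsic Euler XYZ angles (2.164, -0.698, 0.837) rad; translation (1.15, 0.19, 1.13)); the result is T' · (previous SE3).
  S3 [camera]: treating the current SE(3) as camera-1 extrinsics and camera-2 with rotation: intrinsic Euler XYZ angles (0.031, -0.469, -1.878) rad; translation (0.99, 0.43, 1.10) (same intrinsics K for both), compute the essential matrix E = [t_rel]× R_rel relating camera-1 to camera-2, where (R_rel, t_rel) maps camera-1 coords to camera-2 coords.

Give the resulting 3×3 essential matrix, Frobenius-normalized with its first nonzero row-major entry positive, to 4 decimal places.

source (fourbar_fk): coupler pose = R=[0.9547 -0.2975 0.0000; 0.2975 0.9547 0.0000; 0.0000 0.0000 1.0000], t=(-0.6703, 0.6732, 0.0000)
after S1 (compose_se3): R=[-0.9092 -0.4023 0.1072; 0.3607 -0.6326 0.6854; -0.2080 0.6618 0.7203], t=(1.6509, 0.5087, -1.2012)
after S2 (compose_se3): R=[-0.5381 -0.2718 -0.7979; 0.8417 -0.1233 -0.5256; 0.0445 -0.9544 0.2952], t=(2.4796, -0.3106, 2.6820)
after S3 (essential): [0.0676 -0.5517 0.0738; -0.4467 -0.2401 0.3879; -0.3498 0.3496 0.1826]

matrix = [0.0676 -0.5517 0.0738; -0.4467 -0.2401 0.3879; -0.3498 0.3496 0.1826]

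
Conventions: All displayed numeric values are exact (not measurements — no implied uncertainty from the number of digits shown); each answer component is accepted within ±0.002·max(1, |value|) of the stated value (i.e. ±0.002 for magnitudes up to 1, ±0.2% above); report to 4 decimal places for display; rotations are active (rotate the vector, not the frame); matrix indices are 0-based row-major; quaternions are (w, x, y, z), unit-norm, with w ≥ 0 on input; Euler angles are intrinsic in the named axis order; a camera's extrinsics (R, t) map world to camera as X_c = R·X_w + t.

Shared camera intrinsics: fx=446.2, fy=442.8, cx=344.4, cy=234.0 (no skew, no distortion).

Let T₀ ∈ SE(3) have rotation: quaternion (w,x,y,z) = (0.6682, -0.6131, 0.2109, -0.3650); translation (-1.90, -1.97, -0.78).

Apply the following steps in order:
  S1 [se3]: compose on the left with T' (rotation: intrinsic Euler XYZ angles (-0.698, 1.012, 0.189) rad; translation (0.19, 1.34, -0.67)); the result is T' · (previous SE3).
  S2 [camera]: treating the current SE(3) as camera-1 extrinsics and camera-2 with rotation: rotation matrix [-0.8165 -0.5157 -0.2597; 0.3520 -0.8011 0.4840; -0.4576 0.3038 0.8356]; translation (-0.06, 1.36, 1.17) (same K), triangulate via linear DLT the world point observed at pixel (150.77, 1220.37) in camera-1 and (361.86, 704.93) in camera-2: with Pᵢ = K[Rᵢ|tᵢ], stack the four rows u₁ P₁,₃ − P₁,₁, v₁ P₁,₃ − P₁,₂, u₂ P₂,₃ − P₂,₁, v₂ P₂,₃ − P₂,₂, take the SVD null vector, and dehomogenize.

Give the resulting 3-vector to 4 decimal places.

after S1 (compose_se3): R=[0.5505 -0.7040 0.4486; -0.8338 -0.4368 0.3377; -0.0418 -0.5599 -0.8275], t=(-1.2645, 0.1336, 1.4580)
after S2 (triangulate): (-0.2705, -0.6694, 1.5848)

result = (-0.2705, -0.6694, 1.5848)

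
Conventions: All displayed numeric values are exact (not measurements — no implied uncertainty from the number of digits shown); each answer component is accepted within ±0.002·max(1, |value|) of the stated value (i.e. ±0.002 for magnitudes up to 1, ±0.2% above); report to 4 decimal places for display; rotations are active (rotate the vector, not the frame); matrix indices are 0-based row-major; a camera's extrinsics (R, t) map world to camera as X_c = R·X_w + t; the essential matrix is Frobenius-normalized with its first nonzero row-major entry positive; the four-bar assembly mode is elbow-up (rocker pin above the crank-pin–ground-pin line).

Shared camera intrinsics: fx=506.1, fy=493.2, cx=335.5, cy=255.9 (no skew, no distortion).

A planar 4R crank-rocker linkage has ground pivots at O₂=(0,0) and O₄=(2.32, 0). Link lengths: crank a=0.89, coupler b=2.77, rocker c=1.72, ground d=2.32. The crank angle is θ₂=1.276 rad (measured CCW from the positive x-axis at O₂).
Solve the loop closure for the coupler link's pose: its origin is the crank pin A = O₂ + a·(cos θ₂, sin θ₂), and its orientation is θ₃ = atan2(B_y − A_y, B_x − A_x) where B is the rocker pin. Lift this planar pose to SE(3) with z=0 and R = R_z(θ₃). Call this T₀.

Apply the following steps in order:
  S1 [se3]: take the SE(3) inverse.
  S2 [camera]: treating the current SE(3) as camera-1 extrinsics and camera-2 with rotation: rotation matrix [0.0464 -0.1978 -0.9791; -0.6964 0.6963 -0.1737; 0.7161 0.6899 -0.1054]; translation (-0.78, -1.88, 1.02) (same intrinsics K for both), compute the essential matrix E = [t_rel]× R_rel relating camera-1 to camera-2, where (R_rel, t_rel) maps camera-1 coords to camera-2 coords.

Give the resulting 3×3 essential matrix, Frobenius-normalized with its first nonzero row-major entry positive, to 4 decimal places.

matrix = [0.1215 0.6306 -0.1319; -0.2278 -0.0208 0.5247; -0.1229 0.3123 0.3605]

source (fourbar_fk): coupler pose = R=[0.9617 -0.2742 0.0000; 0.2742 0.9617 0.0000; 0.0000 0.0000 1.0000], t=(0.2586, 0.8516, 0.0000)
after S1 (invert_se3): R=[0.9617 0.2742 0.0000; -0.2742 0.9617 0.0000; 0.0000 0.0000 1.0000], t=(-0.4822, -0.7481, 0.0000)
after S2 (essential): [0.1215 0.6306 -0.1319; -0.2278 -0.0208 0.5247; -0.1229 0.3123 0.3605]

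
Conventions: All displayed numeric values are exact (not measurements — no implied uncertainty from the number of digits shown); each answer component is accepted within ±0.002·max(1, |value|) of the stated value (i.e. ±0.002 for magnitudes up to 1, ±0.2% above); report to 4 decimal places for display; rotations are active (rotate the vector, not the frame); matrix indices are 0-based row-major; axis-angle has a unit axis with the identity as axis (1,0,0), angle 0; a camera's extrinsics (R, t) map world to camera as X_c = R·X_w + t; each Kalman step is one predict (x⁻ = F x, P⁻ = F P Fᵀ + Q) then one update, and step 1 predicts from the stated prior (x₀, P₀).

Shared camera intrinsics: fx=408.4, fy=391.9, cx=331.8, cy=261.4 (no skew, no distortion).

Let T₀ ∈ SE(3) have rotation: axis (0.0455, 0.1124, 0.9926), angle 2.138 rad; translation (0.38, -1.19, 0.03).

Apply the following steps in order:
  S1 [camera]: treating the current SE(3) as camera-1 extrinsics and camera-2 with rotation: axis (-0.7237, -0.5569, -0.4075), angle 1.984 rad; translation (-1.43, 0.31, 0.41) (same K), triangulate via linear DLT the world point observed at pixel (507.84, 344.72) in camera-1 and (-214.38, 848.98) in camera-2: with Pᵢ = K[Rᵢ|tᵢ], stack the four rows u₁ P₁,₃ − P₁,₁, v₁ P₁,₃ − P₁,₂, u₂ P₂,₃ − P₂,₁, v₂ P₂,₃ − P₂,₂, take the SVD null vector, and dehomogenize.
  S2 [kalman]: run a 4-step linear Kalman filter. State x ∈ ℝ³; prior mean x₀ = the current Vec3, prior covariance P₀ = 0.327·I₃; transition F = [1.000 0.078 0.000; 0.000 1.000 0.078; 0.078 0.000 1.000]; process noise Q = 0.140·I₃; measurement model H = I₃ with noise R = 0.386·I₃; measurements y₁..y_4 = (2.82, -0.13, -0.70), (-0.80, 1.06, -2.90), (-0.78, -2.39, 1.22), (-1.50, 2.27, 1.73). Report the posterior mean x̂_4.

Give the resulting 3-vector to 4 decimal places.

after S1 (triangulate): (1.1003, -0.6774, 1.6126)
after S2 (kf_track): (-0.6504, 0.4853, 0.7652)

result = (-0.6504, 0.4853, 0.7652)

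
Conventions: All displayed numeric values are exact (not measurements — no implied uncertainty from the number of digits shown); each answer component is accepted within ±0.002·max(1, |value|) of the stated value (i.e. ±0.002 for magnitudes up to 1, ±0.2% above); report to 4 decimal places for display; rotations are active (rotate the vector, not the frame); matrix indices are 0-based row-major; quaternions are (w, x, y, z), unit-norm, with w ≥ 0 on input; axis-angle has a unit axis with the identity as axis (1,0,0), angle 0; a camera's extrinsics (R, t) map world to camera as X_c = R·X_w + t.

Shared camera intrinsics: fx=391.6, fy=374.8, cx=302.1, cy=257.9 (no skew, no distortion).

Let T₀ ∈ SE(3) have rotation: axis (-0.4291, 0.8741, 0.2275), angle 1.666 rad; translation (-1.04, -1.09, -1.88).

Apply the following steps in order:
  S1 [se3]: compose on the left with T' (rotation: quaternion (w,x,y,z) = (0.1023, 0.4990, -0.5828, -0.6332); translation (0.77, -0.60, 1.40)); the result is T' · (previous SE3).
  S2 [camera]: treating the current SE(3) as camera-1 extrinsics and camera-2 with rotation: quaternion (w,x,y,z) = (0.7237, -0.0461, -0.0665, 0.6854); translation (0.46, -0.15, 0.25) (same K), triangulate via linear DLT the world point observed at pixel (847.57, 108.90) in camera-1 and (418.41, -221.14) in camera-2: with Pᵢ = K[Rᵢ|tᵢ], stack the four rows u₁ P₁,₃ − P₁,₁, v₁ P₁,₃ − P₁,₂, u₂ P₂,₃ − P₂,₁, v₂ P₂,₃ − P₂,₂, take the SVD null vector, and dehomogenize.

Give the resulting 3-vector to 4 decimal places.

result = (-0.8384, 0.0943, 0.5792)

after S1 (compose_se3): R=[0.7659 0.1286 -0.6300; -0.6419 0.0976 -0.7605; -0.0363 0.9869 0.1573], t=(3.1752, -0.7292, 1.3507)
after S2 (triangulate): (-0.8384, 0.0943, 0.5792)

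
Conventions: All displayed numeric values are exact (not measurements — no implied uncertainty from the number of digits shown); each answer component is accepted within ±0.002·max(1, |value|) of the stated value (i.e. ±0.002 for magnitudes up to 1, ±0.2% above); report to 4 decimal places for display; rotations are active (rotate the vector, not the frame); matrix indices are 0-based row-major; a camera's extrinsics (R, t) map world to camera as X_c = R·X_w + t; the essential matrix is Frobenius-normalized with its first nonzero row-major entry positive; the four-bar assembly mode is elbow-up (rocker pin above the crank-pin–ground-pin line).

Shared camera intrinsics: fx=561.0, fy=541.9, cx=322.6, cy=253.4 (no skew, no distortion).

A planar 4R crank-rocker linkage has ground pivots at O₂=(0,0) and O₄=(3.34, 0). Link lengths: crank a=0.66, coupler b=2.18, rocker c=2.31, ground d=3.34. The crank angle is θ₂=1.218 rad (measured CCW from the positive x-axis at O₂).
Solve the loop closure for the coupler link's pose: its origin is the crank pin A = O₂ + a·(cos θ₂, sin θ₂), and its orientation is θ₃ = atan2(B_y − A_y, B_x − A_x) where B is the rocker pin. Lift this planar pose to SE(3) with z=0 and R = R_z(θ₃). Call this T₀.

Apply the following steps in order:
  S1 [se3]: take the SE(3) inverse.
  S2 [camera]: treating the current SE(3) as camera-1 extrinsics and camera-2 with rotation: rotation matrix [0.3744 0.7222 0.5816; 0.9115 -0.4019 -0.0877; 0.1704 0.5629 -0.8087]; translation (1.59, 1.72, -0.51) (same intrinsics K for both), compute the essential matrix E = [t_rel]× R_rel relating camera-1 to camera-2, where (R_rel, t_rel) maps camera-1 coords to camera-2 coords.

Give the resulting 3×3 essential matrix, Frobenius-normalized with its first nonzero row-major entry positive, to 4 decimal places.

matrix = [0.2202 0.1302 -0.3572; -0.2810 -0.2111 0.4295; -0.0351 -0.6369 -0.3034]

source (fourbar_fk): coupler pose = R=[0.8145 -0.5802 0.0000; 0.5802 0.8145 0.0000; 0.0000 0.0000 1.0000], t=(0.2280, 0.6194, 0.0000)
after S1 (invert_se3): R=[0.8145 0.5802 0.0000; -0.5802 0.8145 0.0000; 0.0000 0.0000 1.0000], t=(-0.5451, -0.3721, 0.0000)
after S2 (essential): [0.2202 0.1302 -0.3572; -0.2810 -0.2111 0.4295; -0.0351 -0.6369 -0.3034]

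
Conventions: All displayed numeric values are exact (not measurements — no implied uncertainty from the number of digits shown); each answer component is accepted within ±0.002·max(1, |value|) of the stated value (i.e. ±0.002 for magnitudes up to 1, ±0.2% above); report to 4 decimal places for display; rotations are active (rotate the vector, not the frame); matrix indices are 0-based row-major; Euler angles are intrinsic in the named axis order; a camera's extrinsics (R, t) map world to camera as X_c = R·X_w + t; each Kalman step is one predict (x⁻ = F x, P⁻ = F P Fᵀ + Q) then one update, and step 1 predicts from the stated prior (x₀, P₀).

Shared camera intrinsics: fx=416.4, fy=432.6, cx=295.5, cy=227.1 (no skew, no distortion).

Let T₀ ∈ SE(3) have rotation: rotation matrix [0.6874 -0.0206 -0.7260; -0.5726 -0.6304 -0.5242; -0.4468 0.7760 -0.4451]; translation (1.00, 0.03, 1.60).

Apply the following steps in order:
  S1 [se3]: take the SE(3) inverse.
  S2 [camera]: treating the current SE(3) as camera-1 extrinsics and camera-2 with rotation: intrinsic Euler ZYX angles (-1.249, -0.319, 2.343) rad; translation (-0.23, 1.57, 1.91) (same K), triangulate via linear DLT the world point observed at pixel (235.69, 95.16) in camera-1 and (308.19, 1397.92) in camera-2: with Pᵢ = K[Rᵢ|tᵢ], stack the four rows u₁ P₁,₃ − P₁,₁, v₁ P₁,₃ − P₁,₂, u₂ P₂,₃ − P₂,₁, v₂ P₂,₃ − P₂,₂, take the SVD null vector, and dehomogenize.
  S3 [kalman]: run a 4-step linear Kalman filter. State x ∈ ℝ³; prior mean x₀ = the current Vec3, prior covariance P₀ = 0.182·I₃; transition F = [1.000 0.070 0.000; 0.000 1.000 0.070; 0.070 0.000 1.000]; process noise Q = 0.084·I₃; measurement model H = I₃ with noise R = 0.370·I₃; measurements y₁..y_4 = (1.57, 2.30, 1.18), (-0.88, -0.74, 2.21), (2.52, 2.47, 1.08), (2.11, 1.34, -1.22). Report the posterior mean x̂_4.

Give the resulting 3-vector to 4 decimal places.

after S1 (invert_se3): R=[0.6874 -0.5726 -0.4468; -0.0206 -0.6304 0.7760; -0.7260 -0.5242 -0.4451], t=(0.0447, -1.2021, 1.4539)
after S2 (triangulate): (-1.5076, -0.7351, -0.2923)
after S3 (kf_track): (1.2723, 1.2192, 0.2852)

result = (1.2723, 1.2192, 0.2852)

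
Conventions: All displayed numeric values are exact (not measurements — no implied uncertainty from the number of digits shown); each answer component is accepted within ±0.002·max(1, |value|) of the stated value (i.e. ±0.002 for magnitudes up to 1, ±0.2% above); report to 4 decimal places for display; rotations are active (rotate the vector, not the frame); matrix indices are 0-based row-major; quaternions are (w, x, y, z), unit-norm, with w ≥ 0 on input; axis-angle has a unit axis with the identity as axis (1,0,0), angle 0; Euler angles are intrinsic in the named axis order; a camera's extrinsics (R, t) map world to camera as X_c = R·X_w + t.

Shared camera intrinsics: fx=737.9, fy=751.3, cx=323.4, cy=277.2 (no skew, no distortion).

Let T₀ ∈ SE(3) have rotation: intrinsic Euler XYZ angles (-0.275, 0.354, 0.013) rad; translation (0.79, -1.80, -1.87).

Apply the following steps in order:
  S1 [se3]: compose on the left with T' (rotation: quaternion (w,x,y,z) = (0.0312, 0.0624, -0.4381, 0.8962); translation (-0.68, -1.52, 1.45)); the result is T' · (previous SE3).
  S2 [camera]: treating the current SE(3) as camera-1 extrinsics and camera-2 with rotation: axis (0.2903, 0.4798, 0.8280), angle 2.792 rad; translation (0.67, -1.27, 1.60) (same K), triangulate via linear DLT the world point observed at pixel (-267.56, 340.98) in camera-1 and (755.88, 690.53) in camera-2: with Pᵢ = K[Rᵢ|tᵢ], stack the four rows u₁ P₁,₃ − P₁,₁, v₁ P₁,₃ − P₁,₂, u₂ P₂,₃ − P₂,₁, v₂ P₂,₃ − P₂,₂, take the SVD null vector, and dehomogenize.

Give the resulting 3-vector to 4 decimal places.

result = (0.9943, -1.0186, 1.6982)

after S1 (compose_se3): R=[-0.9482 -0.1171 -0.2952; 0.3173 -0.3810 -0.8684; -0.0108 -0.9171 0.3984], t=(-1.4213, 1.0622, 1.8288)
after S2 (triangulate): (0.9943, -1.0186, 1.6982)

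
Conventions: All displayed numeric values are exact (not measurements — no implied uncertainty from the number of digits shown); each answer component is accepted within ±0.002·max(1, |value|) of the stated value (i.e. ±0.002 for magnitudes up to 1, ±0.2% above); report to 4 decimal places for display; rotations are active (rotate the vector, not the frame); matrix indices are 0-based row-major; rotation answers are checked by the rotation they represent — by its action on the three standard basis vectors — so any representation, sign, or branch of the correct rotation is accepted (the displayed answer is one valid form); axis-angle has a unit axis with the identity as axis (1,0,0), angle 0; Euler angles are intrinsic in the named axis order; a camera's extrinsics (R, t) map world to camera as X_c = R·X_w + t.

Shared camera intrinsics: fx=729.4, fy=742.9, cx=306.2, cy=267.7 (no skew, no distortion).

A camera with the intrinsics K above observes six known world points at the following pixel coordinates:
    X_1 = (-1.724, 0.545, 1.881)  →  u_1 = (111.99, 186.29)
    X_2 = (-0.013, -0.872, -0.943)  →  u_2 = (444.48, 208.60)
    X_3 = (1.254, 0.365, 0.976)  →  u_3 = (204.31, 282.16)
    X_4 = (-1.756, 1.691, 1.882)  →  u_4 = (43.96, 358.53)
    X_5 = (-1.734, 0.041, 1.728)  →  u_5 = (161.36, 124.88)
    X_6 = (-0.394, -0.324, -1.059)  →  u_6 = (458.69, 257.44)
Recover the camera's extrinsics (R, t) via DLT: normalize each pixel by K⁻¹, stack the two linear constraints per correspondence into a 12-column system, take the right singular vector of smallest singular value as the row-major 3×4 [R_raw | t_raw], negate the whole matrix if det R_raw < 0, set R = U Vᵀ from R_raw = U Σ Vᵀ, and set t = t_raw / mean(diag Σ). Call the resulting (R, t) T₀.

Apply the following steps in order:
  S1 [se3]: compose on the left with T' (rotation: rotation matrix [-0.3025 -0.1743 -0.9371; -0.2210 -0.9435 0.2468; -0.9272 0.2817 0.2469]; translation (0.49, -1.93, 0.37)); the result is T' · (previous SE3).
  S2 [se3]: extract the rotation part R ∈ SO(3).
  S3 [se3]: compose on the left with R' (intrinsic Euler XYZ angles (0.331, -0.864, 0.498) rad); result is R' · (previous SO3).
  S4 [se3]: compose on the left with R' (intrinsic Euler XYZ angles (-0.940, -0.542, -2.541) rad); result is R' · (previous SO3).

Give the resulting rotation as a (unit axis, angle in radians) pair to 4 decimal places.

source (pnp_recover): camera pose = R=[-0.2412 -0.2913 -0.9257; 0.1772 0.9246 -0.3372; 0.9542 -0.2454 -0.1713], t=(0.2298, -0.0800, 6.8091)
after S1 (compose_se3): R=[-0.8521 0.1569 0.4993; 0.1216 -0.8686 0.4804; 0.5091 0.4700 0.7210], t=(-5.9463, -0.2247, 1.8155)
after S2 (rot_of_se3): [-0.8521 0.1569 0.4993; 0.1216 -0.8686 0.4804; 0.5091 0.4700 0.7210]
after S3 (compose_so3): [-0.9110 0.0015 -0.4124; -0.1920 -0.8866 0.4208; -0.3650 0.4626 0.8080]
after S4 (compose_so3): [0.7392 -0.6689 0.0784; 0.4124 0.5416 0.7325; -0.5325 -0.5091 0.6763]

rotation (axis_angle) = ((-0.7070, 0.3479, 0.6157), 1.0718)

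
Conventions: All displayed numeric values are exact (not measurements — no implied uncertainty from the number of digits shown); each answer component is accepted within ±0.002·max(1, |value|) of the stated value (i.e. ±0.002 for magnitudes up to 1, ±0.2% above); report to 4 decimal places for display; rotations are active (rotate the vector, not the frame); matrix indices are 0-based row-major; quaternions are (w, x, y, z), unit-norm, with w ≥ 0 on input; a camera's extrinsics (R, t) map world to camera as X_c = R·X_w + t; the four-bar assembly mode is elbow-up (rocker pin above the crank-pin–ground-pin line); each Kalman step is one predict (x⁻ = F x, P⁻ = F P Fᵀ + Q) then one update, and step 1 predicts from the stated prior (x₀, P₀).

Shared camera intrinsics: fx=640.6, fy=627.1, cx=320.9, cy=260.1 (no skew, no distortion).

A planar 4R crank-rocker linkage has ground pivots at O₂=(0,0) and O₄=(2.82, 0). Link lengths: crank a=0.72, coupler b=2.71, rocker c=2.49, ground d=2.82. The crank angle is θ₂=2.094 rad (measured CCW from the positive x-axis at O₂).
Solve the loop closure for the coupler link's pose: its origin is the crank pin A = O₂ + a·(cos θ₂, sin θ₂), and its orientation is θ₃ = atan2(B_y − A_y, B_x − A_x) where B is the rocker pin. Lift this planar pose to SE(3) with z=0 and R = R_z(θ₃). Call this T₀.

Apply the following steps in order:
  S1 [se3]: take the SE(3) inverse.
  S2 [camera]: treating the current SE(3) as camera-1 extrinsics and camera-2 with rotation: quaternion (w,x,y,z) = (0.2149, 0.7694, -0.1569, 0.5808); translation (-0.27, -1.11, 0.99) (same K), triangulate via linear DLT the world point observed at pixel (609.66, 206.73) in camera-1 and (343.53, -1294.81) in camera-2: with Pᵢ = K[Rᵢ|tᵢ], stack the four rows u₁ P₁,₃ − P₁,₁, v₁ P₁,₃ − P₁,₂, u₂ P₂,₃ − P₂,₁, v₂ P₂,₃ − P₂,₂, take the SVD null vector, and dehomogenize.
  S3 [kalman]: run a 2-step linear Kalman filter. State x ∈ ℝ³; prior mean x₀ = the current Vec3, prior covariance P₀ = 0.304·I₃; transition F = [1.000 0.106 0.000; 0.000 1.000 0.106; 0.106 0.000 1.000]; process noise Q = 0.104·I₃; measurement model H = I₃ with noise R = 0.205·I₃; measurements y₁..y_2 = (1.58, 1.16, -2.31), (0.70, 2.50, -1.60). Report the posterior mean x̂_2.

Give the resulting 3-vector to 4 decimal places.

source (fourbar_fk): coupler pose = R=[0.7947 -0.6070 0.0000; 0.6070 0.7947 0.0000; 0.0000 0.0000 1.0000], t=(-0.3598, 0.6237, 0.0000)
after S1 (invert_se3): R=[0.7947 0.6070 0.0000; -0.6070 0.7947 0.0000; 0.0000 0.0000 1.0000], t=(-0.0927, -0.7140, 0.0000)
after S2 (triangulate): (-0.0139, 0.7975, 0.8438)
after S3 (kf_track): (0.9211, 1.7537, -1.3577)

result = (0.9211, 1.7537, -1.3577)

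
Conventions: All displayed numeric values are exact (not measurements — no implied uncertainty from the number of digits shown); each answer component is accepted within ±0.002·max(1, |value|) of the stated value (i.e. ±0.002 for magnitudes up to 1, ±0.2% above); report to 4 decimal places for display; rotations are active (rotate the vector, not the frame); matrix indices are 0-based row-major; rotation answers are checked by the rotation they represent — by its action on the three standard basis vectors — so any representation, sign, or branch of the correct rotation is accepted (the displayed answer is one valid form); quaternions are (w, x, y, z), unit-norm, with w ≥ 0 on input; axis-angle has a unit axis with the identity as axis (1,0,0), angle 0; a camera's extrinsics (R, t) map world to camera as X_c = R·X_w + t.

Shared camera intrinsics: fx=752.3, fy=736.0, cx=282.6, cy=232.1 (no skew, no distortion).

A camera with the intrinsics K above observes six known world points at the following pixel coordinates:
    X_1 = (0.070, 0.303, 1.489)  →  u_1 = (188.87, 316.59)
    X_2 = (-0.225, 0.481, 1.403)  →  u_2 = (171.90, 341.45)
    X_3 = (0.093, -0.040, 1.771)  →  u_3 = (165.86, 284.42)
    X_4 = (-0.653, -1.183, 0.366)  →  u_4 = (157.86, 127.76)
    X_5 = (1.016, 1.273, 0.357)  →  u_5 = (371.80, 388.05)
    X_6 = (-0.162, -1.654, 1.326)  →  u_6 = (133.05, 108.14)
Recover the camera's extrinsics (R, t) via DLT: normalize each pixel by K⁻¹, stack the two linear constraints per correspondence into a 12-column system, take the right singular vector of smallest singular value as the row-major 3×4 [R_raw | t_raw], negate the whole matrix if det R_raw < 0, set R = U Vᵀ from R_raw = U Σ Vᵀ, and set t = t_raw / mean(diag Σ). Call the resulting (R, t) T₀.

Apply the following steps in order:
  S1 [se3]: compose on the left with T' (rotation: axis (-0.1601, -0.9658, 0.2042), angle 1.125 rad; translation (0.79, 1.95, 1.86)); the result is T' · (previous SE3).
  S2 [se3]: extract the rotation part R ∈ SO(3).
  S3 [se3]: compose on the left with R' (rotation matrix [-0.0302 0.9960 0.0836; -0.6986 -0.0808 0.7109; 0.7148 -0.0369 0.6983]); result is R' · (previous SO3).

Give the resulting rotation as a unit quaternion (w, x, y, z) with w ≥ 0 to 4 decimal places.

rotation (quat) = (0.1712, -0.7539, -0.6137, -0.1601)

source (pnp_recover): camera pose = R=[0.7100 0.2154 -0.6704; -0.1123 0.9745 0.1941; 0.6951 -0.0625 0.7162], t=(0.0298, 0.2100, 5.7534)
after S1 (compose_se3): R=[-0.2914 0.0578 -0.9549; 0.1077 0.9938 0.0273; 0.9505 -0.0949 -0.2958], t=(-4.3374, 2.3457, 4.4484)
after S2 (rot_of_se3): [-0.2914 0.0578 -0.9549; 0.1077 0.9938 0.0273; 0.9505 -0.0949 -0.2958]
after S3 (compose_so3): [0.1955 0.9802 0.0313; 0.8706 -0.1881 0.4546; 0.4515 -0.0616 -0.8901]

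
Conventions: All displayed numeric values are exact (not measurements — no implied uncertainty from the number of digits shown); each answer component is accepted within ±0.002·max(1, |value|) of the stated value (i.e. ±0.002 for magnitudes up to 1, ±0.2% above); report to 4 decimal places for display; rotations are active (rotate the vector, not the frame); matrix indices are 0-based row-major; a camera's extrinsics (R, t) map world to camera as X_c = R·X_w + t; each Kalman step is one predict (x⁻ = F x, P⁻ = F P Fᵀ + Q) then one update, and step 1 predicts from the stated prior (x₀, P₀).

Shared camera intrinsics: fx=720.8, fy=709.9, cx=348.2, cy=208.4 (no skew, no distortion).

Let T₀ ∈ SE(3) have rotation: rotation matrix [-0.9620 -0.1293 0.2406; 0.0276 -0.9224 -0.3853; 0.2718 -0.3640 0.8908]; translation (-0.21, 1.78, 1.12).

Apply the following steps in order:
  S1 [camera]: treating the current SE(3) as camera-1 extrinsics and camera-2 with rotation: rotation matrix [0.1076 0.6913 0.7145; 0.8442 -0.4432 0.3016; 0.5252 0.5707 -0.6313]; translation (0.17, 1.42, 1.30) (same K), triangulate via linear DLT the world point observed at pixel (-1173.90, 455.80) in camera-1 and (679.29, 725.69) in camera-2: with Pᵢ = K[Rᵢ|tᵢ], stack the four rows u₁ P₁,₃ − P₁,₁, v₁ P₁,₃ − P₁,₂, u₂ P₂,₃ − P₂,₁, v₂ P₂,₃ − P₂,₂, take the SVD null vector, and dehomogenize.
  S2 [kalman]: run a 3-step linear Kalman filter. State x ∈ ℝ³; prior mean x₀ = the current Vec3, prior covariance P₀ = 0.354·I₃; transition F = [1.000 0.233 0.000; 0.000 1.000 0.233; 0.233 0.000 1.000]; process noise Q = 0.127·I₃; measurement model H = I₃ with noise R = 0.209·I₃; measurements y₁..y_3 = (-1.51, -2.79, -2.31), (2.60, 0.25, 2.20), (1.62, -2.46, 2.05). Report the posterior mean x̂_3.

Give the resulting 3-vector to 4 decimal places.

result = (1.3789, -1.4431, 1.4937)

after S1 (triangulate): (1.9140, 1.5820, 0.0039)
after S2 (kf_track): (1.3789, -1.4431, 1.4937)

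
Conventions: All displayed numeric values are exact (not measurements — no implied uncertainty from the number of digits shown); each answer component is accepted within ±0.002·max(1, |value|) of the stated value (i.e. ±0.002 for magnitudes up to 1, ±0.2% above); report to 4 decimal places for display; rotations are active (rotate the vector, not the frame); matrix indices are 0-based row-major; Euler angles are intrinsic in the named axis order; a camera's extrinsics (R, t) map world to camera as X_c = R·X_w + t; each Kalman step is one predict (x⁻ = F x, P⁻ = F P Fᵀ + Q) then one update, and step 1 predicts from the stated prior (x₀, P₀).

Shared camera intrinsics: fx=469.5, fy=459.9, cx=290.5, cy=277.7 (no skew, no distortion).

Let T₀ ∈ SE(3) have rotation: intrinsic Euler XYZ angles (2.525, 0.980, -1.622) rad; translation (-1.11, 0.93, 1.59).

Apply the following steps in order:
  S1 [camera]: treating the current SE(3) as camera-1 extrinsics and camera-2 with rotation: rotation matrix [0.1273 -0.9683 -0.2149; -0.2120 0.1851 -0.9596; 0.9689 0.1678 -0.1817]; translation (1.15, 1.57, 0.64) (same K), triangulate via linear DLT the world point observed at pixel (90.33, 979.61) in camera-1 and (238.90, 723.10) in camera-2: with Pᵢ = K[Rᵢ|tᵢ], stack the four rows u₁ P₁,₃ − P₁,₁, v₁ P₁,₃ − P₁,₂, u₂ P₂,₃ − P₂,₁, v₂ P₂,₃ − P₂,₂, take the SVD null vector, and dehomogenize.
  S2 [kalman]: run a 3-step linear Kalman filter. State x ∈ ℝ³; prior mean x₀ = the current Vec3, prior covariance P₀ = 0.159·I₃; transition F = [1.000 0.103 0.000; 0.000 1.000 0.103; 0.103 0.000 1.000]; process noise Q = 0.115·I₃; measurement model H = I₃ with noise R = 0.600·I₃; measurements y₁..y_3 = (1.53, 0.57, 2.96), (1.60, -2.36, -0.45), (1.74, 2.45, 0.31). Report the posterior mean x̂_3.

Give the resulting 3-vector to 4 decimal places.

after S1 (triangulate): (1.6508, 1.9765, -1.1539)
after S2 (kf_track): (1.8017, 0.9794, 0.3042)

result = (1.8017, 0.9794, 0.3042)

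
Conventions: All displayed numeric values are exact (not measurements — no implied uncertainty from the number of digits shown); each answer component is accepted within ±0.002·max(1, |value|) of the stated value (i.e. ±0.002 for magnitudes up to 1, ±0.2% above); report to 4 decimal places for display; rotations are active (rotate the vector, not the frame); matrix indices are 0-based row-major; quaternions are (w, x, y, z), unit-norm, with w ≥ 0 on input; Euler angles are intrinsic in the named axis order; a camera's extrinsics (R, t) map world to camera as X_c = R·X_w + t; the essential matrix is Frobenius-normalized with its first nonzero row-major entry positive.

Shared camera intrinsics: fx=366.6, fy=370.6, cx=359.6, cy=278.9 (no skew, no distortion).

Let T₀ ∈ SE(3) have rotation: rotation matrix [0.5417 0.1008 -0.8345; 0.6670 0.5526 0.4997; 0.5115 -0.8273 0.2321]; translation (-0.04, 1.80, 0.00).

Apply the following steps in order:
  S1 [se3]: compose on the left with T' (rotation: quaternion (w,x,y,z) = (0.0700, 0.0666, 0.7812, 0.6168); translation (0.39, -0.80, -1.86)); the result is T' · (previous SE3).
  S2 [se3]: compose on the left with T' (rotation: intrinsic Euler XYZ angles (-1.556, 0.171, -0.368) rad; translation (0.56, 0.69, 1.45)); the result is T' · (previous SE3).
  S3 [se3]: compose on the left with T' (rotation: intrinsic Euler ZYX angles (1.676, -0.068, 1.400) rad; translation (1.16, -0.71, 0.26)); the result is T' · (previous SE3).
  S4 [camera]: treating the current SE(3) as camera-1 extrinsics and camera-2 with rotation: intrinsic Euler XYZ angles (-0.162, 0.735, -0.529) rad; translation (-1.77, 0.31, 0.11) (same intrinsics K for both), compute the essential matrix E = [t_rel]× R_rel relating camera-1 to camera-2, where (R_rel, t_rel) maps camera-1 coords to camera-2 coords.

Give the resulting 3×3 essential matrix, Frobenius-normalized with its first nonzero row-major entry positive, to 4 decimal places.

matrix = [0.0588 0.5663 -0.2377; -0.1298 -0.2767 0.1924; 0.5578 -0.2610 -0.3311]

after S1 (compose_se3): R=[-0.4218 -0.2476 0.8722; 0.7449 -0.6431 0.1777; 0.5169 0.7247 0.4557], t=(0.4611, -0.3931, -0.1076)
after S2 (compose_se3): R=[-0.0358 -0.3323 0.9425; 0.5432 0.7851 0.2974; -0.8388 0.5226 0.1524], t=(0.8263, 0.5270, 1.9803)
after S3 (compose_se3): R=[-0.9073 0.4204 0.0026; -0.1586 -0.3479 0.9240; 0.3894 0.8380 0.3823], t=(2.9312, 0.2475, 1.1701)
after S4 (essential): [0.0588 0.5663 -0.2377; -0.1298 -0.2767 0.1924; 0.5578 -0.2610 -0.3311]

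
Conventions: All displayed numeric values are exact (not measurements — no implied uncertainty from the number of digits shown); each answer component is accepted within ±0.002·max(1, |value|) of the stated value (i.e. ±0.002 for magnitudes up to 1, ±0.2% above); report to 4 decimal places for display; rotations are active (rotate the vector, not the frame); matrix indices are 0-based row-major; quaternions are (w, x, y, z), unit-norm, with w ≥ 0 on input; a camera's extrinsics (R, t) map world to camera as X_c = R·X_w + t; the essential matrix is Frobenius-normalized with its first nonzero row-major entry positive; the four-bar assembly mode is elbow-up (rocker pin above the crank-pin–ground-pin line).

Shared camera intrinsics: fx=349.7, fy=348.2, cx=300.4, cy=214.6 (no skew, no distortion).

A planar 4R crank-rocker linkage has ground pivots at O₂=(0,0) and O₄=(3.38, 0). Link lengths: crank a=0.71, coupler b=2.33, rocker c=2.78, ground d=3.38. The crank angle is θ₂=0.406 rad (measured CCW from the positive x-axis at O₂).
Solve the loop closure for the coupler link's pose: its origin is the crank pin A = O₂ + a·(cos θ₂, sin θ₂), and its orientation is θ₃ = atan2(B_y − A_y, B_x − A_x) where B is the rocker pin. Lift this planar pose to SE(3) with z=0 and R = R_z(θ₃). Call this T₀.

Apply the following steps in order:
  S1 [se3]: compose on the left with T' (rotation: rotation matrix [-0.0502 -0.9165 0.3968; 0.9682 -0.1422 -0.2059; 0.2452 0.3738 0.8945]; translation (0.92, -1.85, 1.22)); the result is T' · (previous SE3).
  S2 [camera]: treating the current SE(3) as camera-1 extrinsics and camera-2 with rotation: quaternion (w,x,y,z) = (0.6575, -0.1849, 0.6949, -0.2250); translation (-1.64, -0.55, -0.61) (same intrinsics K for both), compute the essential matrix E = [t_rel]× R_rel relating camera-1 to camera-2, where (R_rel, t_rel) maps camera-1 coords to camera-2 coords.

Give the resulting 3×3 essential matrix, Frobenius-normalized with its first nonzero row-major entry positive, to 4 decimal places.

matrix = [0.2127 0.1104 -0.0734; -0.5661 -0.1575 0.3096; -0.0519 -0.5575 -0.4273]

source (fourbar_fk): coupler pose = R=[0.4997 -0.8662 0.0000; 0.8662 0.4997 0.0000; 0.0000 0.0000 1.0000], t=(0.6523, 0.2804, 0.0000)
after S1 (compose_se3): R=[-0.8190 -0.4145 0.3968; 0.3606 -0.9097 -0.2059; 0.4463 -0.0256 0.8945], t=(0.6302, -1.2583, 1.4847)
after S2 (essential): [0.2127 0.1104 -0.0734; -0.5661 -0.1575 0.3096; -0.0519 -0.5575 -0.4273]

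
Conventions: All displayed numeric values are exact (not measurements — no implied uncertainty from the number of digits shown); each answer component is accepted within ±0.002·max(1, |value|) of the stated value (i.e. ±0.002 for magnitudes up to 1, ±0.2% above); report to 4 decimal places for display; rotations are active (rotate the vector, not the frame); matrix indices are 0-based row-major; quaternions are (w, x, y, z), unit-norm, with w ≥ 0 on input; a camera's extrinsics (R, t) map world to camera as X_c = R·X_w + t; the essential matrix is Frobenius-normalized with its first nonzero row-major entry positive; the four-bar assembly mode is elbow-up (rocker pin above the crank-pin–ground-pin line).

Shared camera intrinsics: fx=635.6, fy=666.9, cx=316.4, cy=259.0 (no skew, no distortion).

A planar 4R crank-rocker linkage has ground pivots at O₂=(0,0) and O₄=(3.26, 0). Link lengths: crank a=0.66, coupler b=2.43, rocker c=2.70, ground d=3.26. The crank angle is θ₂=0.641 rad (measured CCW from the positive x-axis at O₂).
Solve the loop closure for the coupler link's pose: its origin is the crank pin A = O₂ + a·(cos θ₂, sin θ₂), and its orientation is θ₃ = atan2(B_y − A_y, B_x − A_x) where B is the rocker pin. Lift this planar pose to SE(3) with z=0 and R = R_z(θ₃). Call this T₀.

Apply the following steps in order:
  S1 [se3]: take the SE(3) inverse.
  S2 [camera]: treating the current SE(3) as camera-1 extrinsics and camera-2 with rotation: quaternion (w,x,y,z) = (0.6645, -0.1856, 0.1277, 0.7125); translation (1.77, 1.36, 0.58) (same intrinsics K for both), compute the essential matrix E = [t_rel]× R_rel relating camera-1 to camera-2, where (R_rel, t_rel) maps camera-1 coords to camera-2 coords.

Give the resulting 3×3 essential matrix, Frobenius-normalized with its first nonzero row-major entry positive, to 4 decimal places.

source (fourbar_fk): coupler pose = R=[0.5864 -0.8100 0.0000; 0.8100 0.5864 0.0000; 0.0000 0.0000 1.0000], t=(0.5290, 0.3947, 0.0000)
after S1 (invert_se3): R=[0.5864 0.8100 0.0000; -0.8100 0.5864 -0.0000; 0.0000 0.0000 1.0000], t=(-0.6299, 0.1971, 0.0000)
after S2 (essential): [0.2182 -0.2542 -0.4598; -0.0449 0.1867 0.3869; -0.6596 0.0221 -0.2331]

matrix = [0.2182 -0.2542 -0.4598; -0.0449 0.1867 0.3869; -0.6596 0.0221 -0.2331]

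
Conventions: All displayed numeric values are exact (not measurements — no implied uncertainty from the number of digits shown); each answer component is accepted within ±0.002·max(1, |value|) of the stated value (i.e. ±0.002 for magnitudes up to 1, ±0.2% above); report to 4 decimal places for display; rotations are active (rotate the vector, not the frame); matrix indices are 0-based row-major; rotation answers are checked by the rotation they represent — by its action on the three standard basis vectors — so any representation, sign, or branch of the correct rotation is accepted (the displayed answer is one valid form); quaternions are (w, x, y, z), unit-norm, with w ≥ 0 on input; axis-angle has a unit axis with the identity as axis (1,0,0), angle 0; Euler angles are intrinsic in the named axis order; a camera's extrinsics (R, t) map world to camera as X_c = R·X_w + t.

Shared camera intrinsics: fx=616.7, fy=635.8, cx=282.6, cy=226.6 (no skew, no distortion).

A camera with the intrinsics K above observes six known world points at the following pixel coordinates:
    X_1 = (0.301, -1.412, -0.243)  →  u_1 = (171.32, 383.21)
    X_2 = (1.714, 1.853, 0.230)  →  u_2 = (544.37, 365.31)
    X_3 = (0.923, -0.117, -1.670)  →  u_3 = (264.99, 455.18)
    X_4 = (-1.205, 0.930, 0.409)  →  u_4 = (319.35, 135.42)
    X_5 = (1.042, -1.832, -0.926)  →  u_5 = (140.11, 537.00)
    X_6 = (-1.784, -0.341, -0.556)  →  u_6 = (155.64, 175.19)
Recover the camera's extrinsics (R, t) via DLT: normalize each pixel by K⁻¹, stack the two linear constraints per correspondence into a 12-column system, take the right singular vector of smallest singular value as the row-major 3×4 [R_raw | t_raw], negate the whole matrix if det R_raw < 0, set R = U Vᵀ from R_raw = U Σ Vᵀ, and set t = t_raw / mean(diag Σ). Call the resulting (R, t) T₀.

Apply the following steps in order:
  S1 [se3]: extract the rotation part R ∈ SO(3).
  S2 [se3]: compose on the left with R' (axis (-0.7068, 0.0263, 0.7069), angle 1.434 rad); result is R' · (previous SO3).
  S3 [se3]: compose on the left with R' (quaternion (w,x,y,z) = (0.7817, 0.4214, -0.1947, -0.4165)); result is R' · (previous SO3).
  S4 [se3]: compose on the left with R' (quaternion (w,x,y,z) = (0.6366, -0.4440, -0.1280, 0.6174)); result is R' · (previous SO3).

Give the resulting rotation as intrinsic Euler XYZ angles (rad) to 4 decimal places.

source (pnp_recover): camera pose = R=[0.5278 0.7291 0.4358; 0.7719 -0.1976 -0.6042; -0.3544 0.6553 -0.6671], t=(0.1500, 0.4699, 5.4494)
after S1 (rot_of_se3): [0.5278 0.7291 0.4358; 0.7719 -0.1976 -0.6042; -0.3544 0.6553 -0.6671]
after S2 (compose_so3): [-0.1096 0.2899 0.9508; 0.2130 0.9412 -0.2624; -0.9709 0.1738 -0.1649]
after S3 (compose_so3): [0.6768 0.5118 0.5291; 0.6350 -0.0422 -0.7714; -0.3724 0.8581 -0.3536]
after S4 (compose_so3): [-0.0234 -0.4771 0.8786; 0.3578 0.8166 0.4529; -0.9335 0.3250 0.1516]

rotation (euler_xyz) = (-1.2479, 1.0728, 1.6199)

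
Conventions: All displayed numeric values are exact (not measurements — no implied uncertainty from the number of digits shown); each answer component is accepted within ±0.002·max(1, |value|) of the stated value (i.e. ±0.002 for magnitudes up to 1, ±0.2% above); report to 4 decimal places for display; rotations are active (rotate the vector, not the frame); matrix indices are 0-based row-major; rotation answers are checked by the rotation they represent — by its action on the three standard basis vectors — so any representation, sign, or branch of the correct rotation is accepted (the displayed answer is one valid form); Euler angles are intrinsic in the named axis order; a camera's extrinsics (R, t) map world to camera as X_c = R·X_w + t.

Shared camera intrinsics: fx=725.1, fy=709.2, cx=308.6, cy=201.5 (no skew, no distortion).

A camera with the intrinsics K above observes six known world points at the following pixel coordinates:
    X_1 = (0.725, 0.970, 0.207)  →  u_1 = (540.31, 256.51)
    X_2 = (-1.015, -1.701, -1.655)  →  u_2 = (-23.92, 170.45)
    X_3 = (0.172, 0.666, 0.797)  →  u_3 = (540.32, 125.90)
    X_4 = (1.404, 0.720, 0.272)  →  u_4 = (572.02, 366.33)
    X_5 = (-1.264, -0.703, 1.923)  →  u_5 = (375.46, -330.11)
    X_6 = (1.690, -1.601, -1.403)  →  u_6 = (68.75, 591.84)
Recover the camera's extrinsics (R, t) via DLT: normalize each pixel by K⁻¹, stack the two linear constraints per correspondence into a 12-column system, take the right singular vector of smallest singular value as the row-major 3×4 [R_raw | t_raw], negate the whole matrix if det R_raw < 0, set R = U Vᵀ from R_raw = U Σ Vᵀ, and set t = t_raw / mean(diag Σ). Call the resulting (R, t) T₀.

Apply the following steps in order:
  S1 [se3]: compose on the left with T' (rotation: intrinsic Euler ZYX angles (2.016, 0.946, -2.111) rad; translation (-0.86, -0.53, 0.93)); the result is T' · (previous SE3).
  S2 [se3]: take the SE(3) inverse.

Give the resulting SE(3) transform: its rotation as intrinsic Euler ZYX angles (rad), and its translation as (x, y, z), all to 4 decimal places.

rotation (euler_zyx) = (-0.6040, 0.0598, 1.5060), translation = (2.9615, -2.3580, 3.2722)

source (pnp_recover): camera pose = R=[0.2954 0.8210 0.4885; 0.8753 -0.0277 -0.4827; -0.3828 0.5702 -0.7269], t=(0.2800, -0.1700, 4.2300)
after S1 (compose_se3): R=[0.8216 -0.5669 -0.0597; 0.0858 0.0194 0.9961; -0.5635 -0.8236 0.0646], t=(-3.5745, -3.4679, -0.4844)
after S2 (invert_se3): R=[0.8216 0.0858 -0.5635; -0.5669 0.0194 -0.8236; -0.0597 0.9961 0.0646], t=(2.9615, -2.3580, 3.2722)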